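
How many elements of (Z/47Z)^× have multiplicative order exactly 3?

φ(47) = 47 − 1 = 46 = 2 · 23.
In a cyclic group of order 46, there are φ(d) elements of order d for each divisor d of 46, and zero for non-divisors.
Here 46 is not a multiple of 3, so there are no elements of order 3.

0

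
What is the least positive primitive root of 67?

2

φ(67) = 67 − 1 = 66 = 2 · 3 · 11.
Test candidates g = 2, 3, … against the prime factors q ∈ {2, 3, 11} of φ(67): g is a generator iff g^(66/q) ≢ 1 for every such q.
g = 2: 2^33 ≡ 66; 2^22 ≡ 37; 2^6 ≡ 64 — none is 1, so 2 is a primitive root.
Hence the least primitive root of 67 is 2.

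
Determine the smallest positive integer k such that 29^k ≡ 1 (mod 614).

306

ord(29) | φ(614) = φ(2)·φ(307) = 1·306 = 306 = 2 · 3^2 · 17.
Divisors of 306: 1, 2, 3, 6, 9, 17, 18, 34, 51, 102, 153, 306.
Compute 29^d (mod 614) for the divisors d until we hit 1:
29^1 ≡ 29 (mod 614)
29^2 ≡ 227 (mod 614)
29^3 ≡ 443 (mod 614)
29^6 ≡ 383 (mod 614)
29^9 ≡ 205 (mod 614)
29^17 ≡ 327 (mod 614)
29^18 ≡ 273 (mod 614)
29^34 ≡ 93 (mod 614)
29^51 ≡ 325 (mod 614)
29^102 ≡ 17 (mod 614)
29^153 ≡ 613 (mod 614)
29^306 ≡ 1 (mod 614) ✓
So ord_614(29) = 306.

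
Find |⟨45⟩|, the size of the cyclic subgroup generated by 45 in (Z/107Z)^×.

ord(45) | φ(107) = 107 − 1 = 106 = 2 · 53.
Divisors of 106: 1, 2, 53, 106.
Evaluate successive powers at the divisors of 106:
45^1 ≡ 45
45^2 ≡ 99
45^53 ≡ 106
45^106 ≡ 1
Hence ord(45) = 106.

106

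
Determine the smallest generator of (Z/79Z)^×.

3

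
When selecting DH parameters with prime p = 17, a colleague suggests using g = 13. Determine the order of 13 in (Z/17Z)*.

4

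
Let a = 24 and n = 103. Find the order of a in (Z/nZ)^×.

Since 24 ∈ (Z/103Z)^×, its order divides φ(103) = 103 − 1 = 102 = 2 · 3 · 17.
Divisors of 102: 1, 2, 3, 6, 17, 34, 51, 102.
Evaluate successive powers at the divisors of 102:
24^1 ≡ 24
24^2 ≡ 61
24^3 ≡ 22
24^6 ≡ 72
24^17 ≡ 102
24^34 ≡ 1
Therefore the multiplicative order of 24 modulo 103 is 34.

34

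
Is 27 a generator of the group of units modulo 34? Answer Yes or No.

φ(34) = φ(2)·φ(17) = 1·16 = 16 = 2^4.
27 is a primitive root mod 34 iff 27^(φ(34)/q) ≢ 1 for every prime q | φ(34), i.e. q ∈ {2}.
27^8 ≡ 33 (mod 34)  [q = 2: ≢ 1 ✓]
None equal 1, so ord_34(27) = 16: 27 is a primitive root.

Yes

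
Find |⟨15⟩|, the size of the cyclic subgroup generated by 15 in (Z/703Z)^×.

36

Since 15 ∈ (Z/703Z)^×, its order divides φ(703) = φ(19·37) = (19−1)·(37−1) = 18·36 = 648 = 2^3 · 3^4.
Divisors of 648: 1, 2, 3, 4, 6, 8, 9, 12, 18, 24, 27, 36, 54, 72, 81, 108, 162, 216, 324, 648.
Evaluate successive powers at the divisors of 648:
15^1 ≡ 15
15^2 ≡ 225
15^3 ≡ 563
15^4 ≡ 9
15^6 ≡ 619
15^8 ≡ 81
15^9 ≡ 512
15^12 ≡ 26
15^18 ≡ 628
15^24 ≡ 676
15^27 ≡ 265
15^36 ≡ 1
The smallest such exponent is 36, so the order of 15 is 36.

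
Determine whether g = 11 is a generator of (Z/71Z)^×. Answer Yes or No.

φ(71) = 71 − 1 = 70 = 2 · 5 · 7.
It suffices to check that the order of 11 is not a proper divisor of 70: compute 11^(70/q) for q ∈ {2, 5, 7}.
11^35 ≡ 70 (mod 71)  [q = 2: ≢ 1 ✓]
11^14 ≡ 54 (mod 71)  [q = 5: ≢ 1 ✓]
11^10 ≡ 32 (mod 71)  [q = 7: ≢ 1 ✓]
None equal 1, so ord_71(11) = 70: 11 is a primitive root.

Yes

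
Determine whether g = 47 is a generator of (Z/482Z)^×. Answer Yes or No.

φ(482) = φ(2)·φ(241) = 1·240 = 240 = 2^4 · 3 · 5.
Test 47^(240/q) mod 482 for each prime factor q of 240:
47^120 ≡ 1 (mod 482)  [q = 2: ≡ 1 ✗]
47^80 ≡ 1 (mod 482)  [q = 3: ≡ 1 ✗]
47^48 ≡ 339 (mod 482)  [q = 5: ≢ 1 ✓]
The check at q = 2 fails, so 47 generates a proper subgroup.

No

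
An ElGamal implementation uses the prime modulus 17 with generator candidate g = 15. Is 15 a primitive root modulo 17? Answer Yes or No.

No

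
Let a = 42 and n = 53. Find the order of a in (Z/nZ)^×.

The order of 42 must divide φ(53) = 53 − 1 = 52 = 2^2 · 13.
Divisors of 52: 1, 2, 4, 13, 26, 52.
Check 42^d mod 53 for each divisor in increasing order:
42^1 ≡ 42 (mod 53)
42^2 ≡ 15 (mod 53)
42^4 ≡ 13 (mod 53)
42^13 ≡ 1 (mod 53) ✓
Hence ord(42) = 13.

13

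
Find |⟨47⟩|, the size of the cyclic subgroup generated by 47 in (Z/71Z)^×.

Since 47 ∈ (Z/71Z)^×, its order divides φ(71) = 71 − 1 = 70 = 2 · 5 · 7.
Divisors of 70: 1, 2, 5, 7, 10, 14, 35, 70.
Test each divisor d:
47^1 ≡ 47
47^2 ≡ 8
47^5 ≡ 26
47^7 ≡ 66
47^10 ≡ 37
47^14 ≡ 25
47^35 ≡ 70
47^70 ≡ 1
The smallest such exponent is 70, so the order of 47 is 70.

70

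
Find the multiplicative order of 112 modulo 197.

ord(112) | φ(197) = 197 − 1 = 196 = 2^2 · 7^2.
Divisors of 196: 1, 2, 4, 7, 14, 28, 49, 98, 196.
Check 112^d mod 197 for each divisor in increasing order:
112^1 ≡ 112
112^2 ≡ 133
112^4 ≡ 156
112^7 ≡ 161
112^14 ≡ 114
112^28 ≡ 191
112^49 ≡ 196
112^98 ≡ 1
Therefore the multiplicative order of 112 modulo 197 is 98.

98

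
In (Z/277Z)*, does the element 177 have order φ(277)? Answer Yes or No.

No

φ(277) = 277 − 1 = 276 = 2^2 · 3 · 23.
177 is a primitive root mod 277 iff 177^(φ(277)/q) ≢ 1 for every prime q | φ(277), i.e. q ∈ {2, 3, 23}.
177^138 ≡ 1 (mod 277)  [q = 2: ≡ 1 ✗]
177^92 ≡ 160 (mod 277)  [q = 3: ≢ 1 ✓]
177^12 ≡ 52 (mod 277)  [q = 23: ≢ 1 ✓]
Since 177^138 ≡ 1, the order of 177 divides 138 < 276, so 177 is not a primitive root.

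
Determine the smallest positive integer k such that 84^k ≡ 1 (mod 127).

ord(84) | φ(127) = 127 − 1 = 126 = 2 · 3^2 · 7.
Divisors of 126: 1, 2, 3, 6, 7, 9, 14, 18, 21, 42, 63, 126.
Check 84^d mod 127 for each divisor in increasing order:
84^1 ≡ 84 (mod 127)
84^2 ≡ 71 (mod 127)
84^3 ≡ 122 (mod 127)
84^6 ≡ 25 (mod 127)
84^7 ≡ 68 (mod 127)
84^9 ≡ 2 (mod 127)
84^14 ≡ 52 (mod 127)
84^18 ≡ 4 (mod 127)
84^21 ≡ 107 (mod 127)
84^42 ≡ 19 (mod 127)
84^63 ≡ 1 (mod 127) ✓
Therefore the multiplicative order of 84 modulo 127 is 63.

63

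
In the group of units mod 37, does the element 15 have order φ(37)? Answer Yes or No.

φ(37) = 37 − 1 = 36 = 2^2 · 3^2.
Test 15^(36/q) mod 37 for each prime factor q of 36:
15^18 ≡ 36 (mod 37)  [q = 2: ≢ 1 ✓]
15^12 ≡ 26 (mod 37)  [q = 3: ≢ 1 ✓]
None equal 1, so ord_37(15) = 36: 15 is a primitive root.

Yes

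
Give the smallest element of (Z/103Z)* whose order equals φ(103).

5

φ(103) = 103 − 1 = 102 = 2 · 3 · 17.
g is a primitive root iff g^(102/q) ≢ 1 (mod 103) for each prime q ∈ {2, 3, 17}.
g = 2: 2^51 ≡ 1 — hits 1, so not a primitive root.
g = 3: 3^51 ≡ 102; 3^34 ≡ 1 — hits 1, so not a primitive root.
g = 4: 4^51 ≡ 1 — hits 1, so not a primitive root.
g = 5: 5^51 ≡ 102; 5^34 ≡ 56; 5^6 ≡ 72 — none is 1, so 5 is a primitive root.
So 5 is the smallest generator of (Z/103Z)^×.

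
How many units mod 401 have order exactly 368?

φ(401) = 401 − 1 = 400 = 2^4 · 5^2.
Since (Z/401Z)^× is cyclic of order 400, the number of elements of order d is φ(d) when d | 400 and 0 otherwise.
Here 400 is not a multiple of 368, so there are no elements of order 368.

0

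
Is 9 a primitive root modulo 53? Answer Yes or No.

No

φ(53) = 53 − 1 = 52 = 2^2 · 13.
It suffices to check that the order of 9 is not a proper divisor of 52: compute 9^(52/q) for q ∈ {2, 13}.
9^26 ≡ 1 (mod 53)  [q = 2: ≡ 1 ✗]
9^4 ≡ 42 (mod 53)  [q = 13: ≢ 1 ✓]
9^26 ≡ 1 shows ord(9) | 26, strictly less than φ(53); not a primitive root.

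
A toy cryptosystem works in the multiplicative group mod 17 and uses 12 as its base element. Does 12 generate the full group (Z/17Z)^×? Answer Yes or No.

φ(17) = 17 − 1 = 16 = 2^4.
12 is a primitive root mod 17 iff 12^(φ(17)/q) ≢ 1 for every prime q | φ(17), i.e. q ∈ {2}.
12^8 ≡ 16 (mod 17)  [q = 2: ≢ 1 ✓]
All checks pass, so 12 has order 16 and is a primitive root modulo 17.

Yes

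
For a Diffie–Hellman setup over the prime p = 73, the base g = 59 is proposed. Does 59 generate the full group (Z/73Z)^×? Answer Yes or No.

Yes

φ(73) = 73 − 1 = 72 = 2^3 · 3^2.
Test 59^(72/q) mod 73 for each prime factor q of 72:
59^36 ≡ 72 (mod 73)  [q = 2: ≢ 1 ✓]
59^24 ≡ 64 (mod 73)  [q = 3: ≢ 1 ✓]
Every test exponent gives a nontrivial residue, hence 59 generates the full group.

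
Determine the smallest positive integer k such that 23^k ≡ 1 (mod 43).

21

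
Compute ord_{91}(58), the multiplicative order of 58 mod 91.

Since 58 ∈ (Z/91Z)^×, its order divides φ(91) = φ(7·13) = (7−1)·(13−1) = 6·12 = 72 = 2^3 · 3^2.
Divisors of 72: 1, 2, 3, 4, 6, 8, 9, 12, 18, 24, 36, 72.
Check 58^d mod 91 for each divisor in increasing order:
58^1 ≡ 58 (mod 91)
58^2 ≡ 88 (mod 91)
58^3 ≡ 8 (mod 91)
58^4 ≡ 9 (mod 91)
58^6 ≡ 64 (mod 91)
58^8 ≡ 81 (mod 91)
58^9 ≡ 57 (mod 91)
58^12 ≡ 1 (mod 91) ✓
So ord_91(58) = 12.

12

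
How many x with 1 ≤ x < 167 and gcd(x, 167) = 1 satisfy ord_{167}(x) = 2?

φ(167) = 167 − 1 = 166 = 2 · 83.
In a cyclic group of order 166, there are φ(d) elements of order d for each divisor d of 166, and zero for non-divisors.
2 | 166, and φ(2) = 2 − 1 = 1.

1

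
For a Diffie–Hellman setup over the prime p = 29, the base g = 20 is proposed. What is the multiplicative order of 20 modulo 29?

7

ord(20) | φ(29) = 29 − 1 = 28 = 2^2 · 7.
Divisors of 28: 1, 2, 4, 7, 14, 28.
Check 20^d mod 29 for each divisor in increasing order:
20^1 ≡ 20
20^2 ≡ 23
20^4 ≡ 7
20^7 ≡ 1
Hence ord(20) = 7.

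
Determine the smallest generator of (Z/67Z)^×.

2

φ(67) = 67 − 1 = 66 = 2 · 3 · 11.
g is a primitive root iff g^(66/q) ≢ 1 (mod 67) for each prime q ∈ {2, 3, 11}.
g = 2: 2^33 ≡ 66; 2^22 ≡ 37; 2^6 ≡ 64 — none is 1, so 2 is a primitive root.
The smallest primitive root modulo 67 is 2.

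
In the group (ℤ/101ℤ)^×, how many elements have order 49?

0

φ(101) = 101 − 1 = 100 = 2^2 · 5^2.
In a cyclic group of order 100, there are φ(d) elements of order d for each divisor d of 100, and zero for non-divisors.
49 does not divide 100, so no element of (Z/101Z)^× has order 49.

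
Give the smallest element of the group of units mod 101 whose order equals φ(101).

2

φ(101) = 101 − 1 = 100 = 2^2 · 5^2.
Test candidates g = 2, 3, … against the prime factors q ∈ {2, 5} of φ(101): g is a generator iff g^(100/q) ≢ 1 for every such q.
g = 2: 2^50 ≡ 100; 2^20 ≡ 95 — none is 1, so 2 is a primitive root.
Hence the least primitive root of 101 is 2.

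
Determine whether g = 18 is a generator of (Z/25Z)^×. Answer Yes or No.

No

φ(25) = φ(5^2) = 5·(5−1) = 20 = 2^2 · 5.
Test 18^(20/q) mod 25 for each prime factor q of 20:
18^10 ≡ 24 (mod 25)  [q = 2: ≢ 1 ✓]
18^4 ≡ 1 (mod 25)  [q = 5: ≡ 1 ✗]
Since 18^4 ≡ 1, the order of 18 divides 4 < 20, so 18 is not a primitive root.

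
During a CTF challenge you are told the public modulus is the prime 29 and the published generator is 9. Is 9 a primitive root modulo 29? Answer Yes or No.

φ(29) = 29 − 1 = 28 = 2^2 · 7.
9 is a primitive root mod 29 iff 9^(φ(29)/q) ≢ 1 for every prime q | φ(29), i.e. q ∈ {2, 7}.
9^14 ≡ 1 (mod 29)  [q = 2: ≡ 1 ✗]
9^4 ≡ 7 (mod 29)  [q = 7: ≢ 1 ✓]
The check at q = 2 fails, so 9 generates a proper subgroup.

No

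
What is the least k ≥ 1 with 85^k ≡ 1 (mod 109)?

By Lagrange's theorem, ord_109(85) divides φ(109) = 109 − 1 = 108 = 2^2 · 3^3.
Divisors of 108: 1, 2, 3, 4, 6, 9, 12, 18, 27, 36, 54, 108.
Test each divisor d:
85^1 ≡ 85
85^2 ≡ 31
85^3 ≡ 19
85^4 ≡ 89
85^6 ≡ 34
85^9 ≡ 101
85^12 ≡ 66
85^18 ≡ 64
85^27 ≡ 33
85^36 ≡ 63
85^54 ≡ 108
85^108 ≡ 1
Therefore the multiplicative order of 85 modulo 109 is 108.

108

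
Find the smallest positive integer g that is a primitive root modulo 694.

φ(694) = φ(2)·φ(347) = 1·346 = 346 = 2 · 173.
Test candidates g = 2, 3, … against the prime factors q ∈ {2, 173} of φ(694): g is a generator iff g^(346/q) ≢ 1 for every such q.
g = 2: gcd(2, 694) = 2 > 1, not a unit — skip.
g = 3: 3^173 ≡ 1 — hits 1, so not a primitive root.
g = 4: gcd(4, 694) = 2 > 1, not a unit — skip.
g = 5: 5^173 ≡ 693; 5^2 ≡ 25 — none is 1, so 5 is a primitive root.
Hence the least primitive root of 694 is 5.

5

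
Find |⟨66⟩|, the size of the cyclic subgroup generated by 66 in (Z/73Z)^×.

24

By Lagrange's theorem, ord_73(66) divides φ(73) = 73 − 1 = 72 = 2^3 · 3^2.
Divisors of 72: 1, 2, 3, 4, 6, 8, 9, 12, 18, 24, 36, 72.
Check 66^d mod 73 for each divisor in increasing order:
66^1 ≡ 66 (mod 73)
66^2 ≡ 49 (mod 73)
66^3 ≡ 22 (mod 73)
66^4 ≡ 65 (mod 73)
66^6 ≡ 46 (mod 73)
66^8 ≡ 64 (mod 73)
66^9 ≡ 63 (mod 73)
66^12 ≡ 72 (mod 73)
66^18 ≡ 27 (mod 73)
66^24 ≡ 1 (mod 73) ✓
Hence ord(66) = 24.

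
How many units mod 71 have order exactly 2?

φ(71) = 71 − 1 = 70 = 2 · 5 · 7.
In a cyclic group of order 70, there are φ(d) elements of order d for each divisor d of 70, and zero for non-divisors.
2 | 70, and φ(2) = 2 − 1 = 1.

1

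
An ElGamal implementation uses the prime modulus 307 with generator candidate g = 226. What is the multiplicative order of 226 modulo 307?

By Lagrange's theorem, ord_307(226) divides φ(307) = 307 − 1 = 306 = 2 · 3^2 · 17.
Divisors of 306: 1, 2, 3, 6, 9, 17, 18, 34, 51, 102, 153, 306.
Check 226^d mod 307 for each divisor in increasing order:
226^1 ≡ 226 (mod 307)
226^2 ≡ 114 (mod 307)
226^3 ≡ 283 (mod 307)
226^6 ≡ 269 (mod 307)
226^9 ≡ 298 (mod 307)
226^17 ≡ 306 (mod 307)
226^18 ≡ 81 (mod 307)
226^34 ≡ 1 (mod 307) ✓
Hence ord(226) = 34.

34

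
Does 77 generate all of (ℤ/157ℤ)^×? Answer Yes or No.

φ(157) = 157 − 1 = 156 = 2^2 · 3 · 13.
77 is a primitive root mod 157 iff 77^(φ(157)/q) ≢ 1 for every prime q | φ(157), i.e. q ∈ {2, 3, 13}.
77^78 ≡ 156 (mod 157)  [q = 2: ≢ 1 ✓]
77^52 ≡ 12 (mod 157)  [q = 3: ≢ 1 ✓]
77^12 ≡ 67 (mod 157)  [q = 13: ≢ 1 ✓]
All checks pass, so 77 has order 156 and is a primitive root modulo 157.

Yes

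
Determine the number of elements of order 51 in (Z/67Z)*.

0

φ(67) = 67 − 1 = 66 = 2 · 3 · 11.
In a cyclic group of order 66, there are φ(d) elements of order d for each divisor d of 66, and zero for non-divisors.
51 does not divide 66, so no element of (Z/67Z)^× has order 51.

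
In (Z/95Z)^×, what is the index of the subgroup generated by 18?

ord(18) | φ(95) = φ(5·19) = (5−1)·(19−1) = 4·18 = 72 = 2^3 · 3^2.
Divisors of 72: 1, 2, 3, 4, 6, 8, 9, 12, 18, 24, 36, 72.
Check 18^d mod 95 for each divisor in increasing order:
18^1 ≡ 18 (mod 95)
18^2 ≡ 39 (mod 95)
18^3 ≡ 37 (mod 95)
18^4 ≡ 1 (mod 95) ✓
The order of 18 is 4, so the subgroup it generates has 4 elements.
[(Z/95Z)^× : ⟨18⟩] = 72/4 = 18.

18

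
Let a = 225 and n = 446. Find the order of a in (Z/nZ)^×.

37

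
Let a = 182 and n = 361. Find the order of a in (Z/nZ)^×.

57

By Lagrange's theorem, ord_361(182) divides φ(361) = φ(19^2) = 19·(19−1) = 342 = 2 · 3^2 · 19.
Divisors of 342: 1, 2, 3, 6, 9, 18, 19, 38, 57, 114, 171, 342.
Evaluate successive powers at the divisors of 342:
182^1 ≡ 182
182^2 ≡ 273
182^3 ≡ 229
182^6 ≡ 96
182^9 ≡ 324
182^18 ≡ 286
182^19 ≡ 68
182^38 ≡ 292
182^57 ≡ 1
Therefore the multiplicative order of 182 modulo 361 is 57.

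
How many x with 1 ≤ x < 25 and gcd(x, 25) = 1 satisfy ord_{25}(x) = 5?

4

φ(25) = φ(5^2) = 5·(5−1) = 20 = 2^2 · 5.
Since (Z/25Z)^× is cyclic of order 20, the number of elements of order d is φ(d) when d | 20 and 0 otherwise.
5 | 20, and φ(5) = 5 − 1 = 4.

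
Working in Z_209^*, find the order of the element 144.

3

The order of 144 must divide φ(209) = φ(11·19) = (11−1)·(19−1) = 10·18 = 180 = 2^2 · 3^2 · 5.
Divisors of 180: 1, 2, 3, 4, 5, 6, 9, 10, 12, 15, 18, 20, 30, 36, 45, 60, 90, 180.
Check 144^d mod 209 for each divisor in increasing order:
144^1 ≡ 144
144^2 ≡ 45
144^3 ≡ 1
Therefore the multiplicative order of 144 modulo 209 is 3.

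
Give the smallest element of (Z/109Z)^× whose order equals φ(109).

φ(109) = 109 − 1 = 108 = 2^2 · 3^3.
Test candidates g = 2, 3, … against the prime factors q ∈ {2, 3} of φ(109): g is a generator iff g^(108/q) ≢ 1 for every such q.
g = 2: 2^54 ≡ 108; 2^36 ≡ 1 — hits 1, so not a primitive root.
g = 3: 3^54 ≡ 1 — hits 1, so not a primitive root.
g = 4: 4^54 ≡ 1 — hits 1, so not a primitive root.
g = 5: 5^54 ≡ 1 — hits 1, so not a primitive root.
g = 6: 6^54 ≡ 108; 6^36 ≡ 63 — none is 1, so 6 is a primitive root.
So 6 is the smallest generator of (Z/109Z)^×.

6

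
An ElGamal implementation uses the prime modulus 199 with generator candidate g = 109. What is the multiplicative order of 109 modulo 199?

By Lagrange's theorem, ord_199(109) divides φ(199) = 199 − 1 = 198 = 2 · 3^2 · 11.
Divisors of 198: 1, 2, 3, 6, 9, 11, 18, 22, 33, 66, 99, 198.
Test each divisor d:
109^1 ≡ 109
109^2 ≡ 140
109^3 ≡ 136
109^6 ≡ 188
109^9 ≡ 96
109^11 ≡ 107
109^18 ≡ 62
109^22 ≡ 106
109^33 ≡ 198
109^66 ≡ 1
The smallest such exponent is 66, so the order of 109 is 66.

66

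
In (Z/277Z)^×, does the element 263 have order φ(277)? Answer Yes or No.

Yes

φ(277) = 277 − 1 = 276 = 2^2 · 3 · 23.
Test 263^(276/q) mod 277 for each prime factor q of 276:
263^138 ≡ 276 (mod 277)  [q = 2: ≢ 1 ✓]
263^92 ≡ 116 (mod 277)  [q = 3: ≢ 1 ✓]
263^12 ≡ 203 (mod 277)  [q = 23: ≢ 1 ✓]
Every test exponent gives a nontrivial residue, hence 263 generates the full group.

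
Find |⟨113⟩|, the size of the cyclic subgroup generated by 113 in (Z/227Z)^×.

The order of 113 must divide φ(227) = 227 − 1 = 226 = 2 · 113.
Divisors of 226: 1, 2, 113, 226.
Evaluate successive powers at the divisors of 226:
113^1 ≡ 113 (mod 227)
113^2 ≡ 57 (mod 227)
113^113 ≡ 1 (mod 227) ✓
So ord_227(113) = 113.

113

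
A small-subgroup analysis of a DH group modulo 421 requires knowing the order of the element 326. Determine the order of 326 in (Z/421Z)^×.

84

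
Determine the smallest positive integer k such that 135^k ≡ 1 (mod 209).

By Lagrange's theorem, ord_209(135) divides φ(209) = φ(11·19) = (11−1)·(19−1) = 10·18 = 180 = 2^2 · 3^2 · 5.
Divisors of 180: 1, 2, 3, 4, 5, 6, 9, 10, 12, 15, 18, 20, 30, 36, 45, 60, 90, 180.
Compute 135^d (mod 209) for the divisors d until we hit 1:
135^1 ≡ 135
135^2 ≡ 42
135^3 ≡ 27
135^4 ≡ 92
135^5 ≡ 89
135^6 ≡ 102
135^9 ≡ 37
135^10 ≡ 188
135^12 ≡ 163
135^15 ≡ 12
135^18 ≡ 115
135^20 ≡ 23
135^30 ≡ 144
135^36 ≡ 58
135^45 ≡ 56
135^60 ≡ 45
135^90 ≡ 1
So ord_209(135) = 90.

90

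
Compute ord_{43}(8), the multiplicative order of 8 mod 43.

ord(8) | φ(43) = 43 − 1 = 42 = 2 · 3 · 7.
Divisors of 42: 1, 2, 3, 6, 7, 14, 21, 42.
Compute 8^d (mod 43) for the divisors d until we hit 1:
8^1 ≡ 8
8^2 ≡ 21
8^3 ≡ 39
8^6 ≡ 16
8^7 ≡ 42
8^14 ≡ 1
So ord_43(8) = 14.

14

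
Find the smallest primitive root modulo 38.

3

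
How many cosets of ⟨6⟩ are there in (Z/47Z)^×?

2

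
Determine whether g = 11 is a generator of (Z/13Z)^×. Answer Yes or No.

Yes

φ(13) = 13 − 1 = 12 = 2^2 · 3.
Test 11^(12/q) mod 13 for each prime factor q of 12:
11^6 ≡ 12 (mod 13)  [q = 2: ≢ 1 ✓]
11^4 ≡ 3 (mod 13)  [q = 3: ≢ 1 ✓]
Every test exponent gives a nontrivial residue, hence 11 generates the full group.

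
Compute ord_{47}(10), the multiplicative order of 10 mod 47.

46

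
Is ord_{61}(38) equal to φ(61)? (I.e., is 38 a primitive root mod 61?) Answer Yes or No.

φ(61) = 61 − 1 = 60 = 2^2 · 3 · 5.
It suffices to check that the order of 38 is not a proper divisor of 60: compute 38^(60/q) for q ∈ {2, 3, 5}.
38^30 ≡ 60 (mod 61)  [q = 2: ≢ 1 ✓]
38^20 ≡ 1 (mod 61)  [q = 3: ≡ 1 ✗]
38^12 ≡ 20 (mod 61)  [q = 5: ≢ 1 ✓]
The check at q = 3 fails, so 38 generates a proper subgroup.

No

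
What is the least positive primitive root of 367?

6

φ(367) = 367 − 1 = 366 = 2 · 3 · 61.
g is a primitive root iff g^(366/q) ≢ 1 (mod 367) for each prime q ∈ {2, 3, 61}.
g = 2: 2^183 ≡ 1 — hits 1, so not a primitive root.
g = 3: 3^183 ≡ 366; 3^122 ≡ 1 — hits 1, so not a primitive root.
g = 4: 4^183 ≡ 1 — hits 1, so not a primitive root.
g = 5: 5^183 ≡ 366; 5^122 ≡ 1 — hits 1, so not a primitive root.
g = 6: 6^183 ≡ 366; 6^122 ≡ 283; 6^6 ≡ 47 — none is 1, so 6 is a primitive root.
Hence the least primitive root of 367 is 6.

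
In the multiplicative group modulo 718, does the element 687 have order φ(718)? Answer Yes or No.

No

φ(718) = φ(2)·φ(359) = 1·358 = 358 = 2 · 179.
An element g generates (Z/718Z)^× iff g^(358/q) ≢ 1 (mod 718) for each prime q ∈ {2, 179}.
687^179 ≡ 1 (mod 718)  [q = 2: ≡ 1 ✗]
687^2 ≡ 243 (mod 718)  [q = 179: ≢ 1 ✓]
687^179 ≡ 1 shows ord(687) | 179, strictly less than φ(718); not a primitive root.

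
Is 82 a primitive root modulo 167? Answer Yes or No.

Yes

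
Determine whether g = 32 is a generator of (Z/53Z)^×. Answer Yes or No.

Yes

φ(53) = 53 − 1 = 52 = 2^2 · 13.
Test 32^(52/q) mod 53 for each prime factor q of 52:
32^26 ≡ 52 (mod 53)  [q = 2: ≢ 1 ✓]
32^4 ≡ 24 (mod 53)  [q = 13: ≢ 1 ✓]
All checks pass, so 32 has order 52 and is a primitive root modulo 53.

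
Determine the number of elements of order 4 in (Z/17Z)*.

2

φ(17) = 17 − 1 = 16 = 2^4.
Since (Z/17Z)^× is cyclic of order 16, the number of elements of order d is φ(d) when d | 16 and 0 otherwise.
4 = 2^2 divides 16, and φ(4) = 2.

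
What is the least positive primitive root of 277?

φ(277) = 277 − 1 = 276 = 2^2 · 3 · 23.
Test candidates g = 2, 3, … against the prime factors q ∈ {2, 3, 23} of φ(277): g is a generator iff g^(276/q) ≢ 1 for every such q.
g = 2: 2^138 ≡ 276; 2^92 ≡ 1 — hits 1, so not a primitive root.
g = 3: 3^138 ≡ 1 — hits 1, so not a primitive root.
g = 4: 4^138 ≡ 1 — hits 1, so not a primitive root.
g = 5: 5^138 ≡ 276; 5^92 ≡ 116; 5^12 ≡ 27 — none is 1, so 5 is a primitive root.
The smallest primitive root modulo 277 is 5.

5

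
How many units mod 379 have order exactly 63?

36

φ(379) = 379 − 1 = 378 = 2 · 3^3 · 7.
In a cyclic group of order 378, there are φ(d) elements of order d for each divisor d of 378, and zero for non-divisors.
63 = 3^2 · 7 divides 378, and φ(63) = 36.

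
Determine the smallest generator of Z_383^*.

5

φ(383) = 383 − 1 = 382 = 2 · 191.
g is a primitive root iff g^(382/q) ≢ 1 (mod 383) for each prime q ∈ {2, 191}.
g = 2: 2^191 ≡ 1 — hits 1, so not a primitive root.
g = 3: 3^191 ≡ 1 — hits 1, so not a primitive root.
g = 4: 4^191 ≡ 1 — hits 1, so not a primitive root.
g = 5: 5^191 ≡ 382; 5^2 ≡ 25 — none is 1, so 5 is a primitive root.
So 5 is the smallest generator of (Z/383Z)^×.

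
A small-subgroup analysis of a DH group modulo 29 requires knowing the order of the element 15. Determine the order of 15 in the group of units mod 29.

28

ord(15) | φ(29) = 29 − 1 = 28 = 2^2 · 7.
Divisors of 28: 1, 2, 4, 7, 14, 28.
Check 15^d mod 29 for each divisor in increasing order:
15^1 ≡ 15 (mod 29)
15^2 ≡ 22 (mod 29)
15^4 ≡ 20 (mod 29)
15^7 ≡ 17 (mod 29)
15^14 ≡ 28 (mod 29)
15^28 ≡ 1 (mod 29) ✓
So ord_29(15) = 28.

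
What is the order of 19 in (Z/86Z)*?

42

By Lagrange's theorem, ord_86(19) divides φ(86) = φ(2)·φ(43) = 1·42 = 42 = 2 · 3 · 7.
Divisors of 42: 1, 2, 3, 6, 7, 14, 21, 42.
Check 19^d mod 86 for each divisor in increasing order:
19^1 ≡ 19 (mod 86)
19^2 ≡ 17 (mod 86)
19^3 ≡ 65 (mod 86)
19^6 ≡ 11 (mod 86)
19^7 ≡ 37 (mod 86)
19^14 ≡ 79 (mod 86)
19^21 ≡ 85 (mod 86)
19^42 ≡ 1 (mod 86) ✓
So ord_86(19) = 42.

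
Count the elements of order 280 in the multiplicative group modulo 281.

96

φ(281) = 281 − 1 = 280 = 2^3 · 5 · 7.
In a cyclic group of order 280, there are φ(d) elements of order d for each divisor d of 280, and zero for non-divisors.
280 = 2^3 · 5 · 7 divides 280, and φ(280) = 96.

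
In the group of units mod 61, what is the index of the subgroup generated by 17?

1

Since 17 ∈ (Z/61Z)^×, its order divides φ(61) = 61 − 1 = 60 = 2^2 · 3 · 5.
Divisors of 60: 1, 2, 3, 4, 5, 6, 10, 12, 15, 20, 30, 60.
Test each divisor d:
17^1 ≡ 17
17^2 ≡ 45
17^3 ≡ 33
17^4 ≡ 12
17^5 ≡ 21
17^6 ≡ 52
17^10 ≡ 14
17^12 ≡ 20
17^15 ≡ 50
17^20 ≡ 13
17^30 ≡ 60
17^60 ≡ 1
Thus |⟨17⟩| = ord(17) = 60.
The index is φ(61) / ord(17) = 60 / 60 = 1.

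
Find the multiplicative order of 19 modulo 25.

Since 19 ∈ (Z/25Z)^×, its order divides φ(25) = φ(5^2) = 5·(5−1) = 20 = 2^2 · 5.
Divisors of 20: 1, 2, 4, 5, 10, 20.
Test each divisor d:
19^1 ≡ 19 (mod 25)
19^2 ≡ 11 (mod 25)
19^4 ≡ 21 (mod 25)
19^5 ≡ 24 (mod 25)
19^10 ≡ 1 (mod 25) ✓
So ord_25(19) = 10.

10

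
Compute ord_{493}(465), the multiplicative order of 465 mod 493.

By Lagrange's theorem, ord_493(465) divides φ(493) = φ(17·29) = (17−1)·(29−1) = 16·28 = 448 = 2^6 · 7.
Divisors of 448: 1, 2, 4, 7, 8, 14, 16, 28, 32, 56, 64, 112, 224, 448.
Compute 465^d (mod 493) for the divisors d until we hit 1:
465^1 ≡ 465 (mod 493)
465^2 ≡ 291 (mod 493)
465^4 ≡ 378 (mod 493)
465^7 ≡ 320 (mod 493)
465^8 ≡ 407 (mod 493)
465^14 ≡ 349 (mod 493)
465^16 ≡ 1 (mod 493) ✓
So ord_493(465) = 16.

16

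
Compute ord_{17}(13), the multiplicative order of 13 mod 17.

4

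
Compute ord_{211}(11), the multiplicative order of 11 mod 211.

The order of 11 must divide φ(211) = 211 − 1 = 210 = 2 · 3 · 5 · 7.
Divisors of 210: 1, 2, 3, 5, 6, 7, 10, 14, 15, 21, 30, 35, 42, 70, 105, 210.
Compute 11^d (mod 211) for the divisors d until we hit 1:
11^1 ≡ 11 (mod 211)
11^2 ≡ 121 (mod 211)
11^3 ≡ 65 (mod 211)
11^5 ≡ 58 (mod 211)
11^6 ≡ 5 (mod 211)
11^7 ≡ 55 (mod 211)
11^10 ≡ 199 (mod 211)
11^14 ≡ 71 (mod 211)
11^15 ≡ 148 (mod 211)
11^21 ≡ 107 (mod 211)
11^30 ≡ 171 (mod 211)
11^35 ≡ 1 (mod 211) ✓
Therefore the multiplicative order of 11 modulo 211 is 35.

35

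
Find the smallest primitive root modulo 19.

φ(19) = 19 − 1 = 18 = 2 · 3^2.
g is a primitive root iff g^(18/q) ≢ 1 (mod 19) for each prime q ∈ {2, 3}.
g = 2: 2^9 ≡ 18; 2^6 ≡ 7 — none is 1, so 2 is a primitive root.
So 2 is the smallest generator of (Z/19Z)^×.

2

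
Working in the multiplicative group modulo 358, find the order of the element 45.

89

Since 45 ∈ (Z/358Z)^×, its order divides φ(358) = φ(2)·φ(179) = 1·178 = 178 = 2 · 89.
Divisors of 178: 1, 2, 89, 178.
Test each divisor d:
45^1 ≡ 45
45^2 ≡ 235
45^89 ≡ 1
The smallest such exponent is 89, so the order of 45 is 89.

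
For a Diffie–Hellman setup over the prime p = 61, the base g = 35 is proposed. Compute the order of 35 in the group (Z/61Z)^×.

By Lagrange's theorem, ord_61(35) divides φ(61) = 61 − 1 = 60 = 2^2 · 3 · 5.
Divisors of 60: 1, 2, 3, 4, 5, 6, 10, 12, 15, 20, 30, 60.
Compute 35^d (mod 61) for the divisors d until we hit 1:
35^1 ≡ 35 (mod 61)
35^2 ≡ 5 (mod 61)
35^3 ≡ 53 (mod 61)
35^4 ≡ 25 (mod 61)
35^5 ≡ 21 (mod 61)
35^6 ≡ 3 (mod 61)
35^10 ≡ 14 (mod 61)
35^12 ≡ 9 (mod 61)
35^15 ≡ 50 (mod 61)
35^20 ≡ 13 (mod 61)
35^30 ≡ 60 (mod 61)
35^60 ≡ 1 (mod 61) ✓
Therefore the multiplicative order of 35 modulo 61 is 60.

60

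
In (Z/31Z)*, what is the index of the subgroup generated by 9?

2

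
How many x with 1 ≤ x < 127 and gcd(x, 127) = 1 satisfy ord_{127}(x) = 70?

0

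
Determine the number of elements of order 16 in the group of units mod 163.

φ(163) = 163 − 1 = 162 = 2 · 3^4.
(Z/163Z)^× is cyclic (|G| = 162); a cyclic group of order m has exactly φ(d) elements of each order d | m, and none otherwise.
Here 162 is not a multiple of 16, so there are no elements of order 16.

0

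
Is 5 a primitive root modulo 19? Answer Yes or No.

No

φ(19) = 19 − 1 = 18 = 2 · 3^2.
An element g generates (Z/19Z)^× iff g^(18/q) ≢ 1 (mod 19) for each prime q ∈ {2, 3}.
5^9 ≡ 1 (mod 19)  [q = 2: ≡ 1 ✗]
5^6 ≡ 7 (mod 19)  [q = 3: ≢ 1 ✓]
5^9 ≡ 1 shows ord(5) | 9, strictly less than φ(19); not a primitive root.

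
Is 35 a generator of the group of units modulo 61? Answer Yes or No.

Yes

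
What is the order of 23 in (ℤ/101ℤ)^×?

The order of 23 must divide φ(101) = 101 − 1 = 100 = 2^2 · 5^2.
Divisors of 100: 1, 2, 4, 5, 10, 20, 25, 50, 100.
Compute 23^d (mod 101) for the divisors d until we hit 1:
23^1 ≡ 23
23^2 ≡ 24
23^4 ≡ 71
23^5 ≡ 17
23^10 ≡ 87
23^20 ≡ 95
23^25 ≡ 100
23^50 ≡ 1
Hence ord(23) = 50.

50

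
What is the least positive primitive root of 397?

5

φ(397) = 397 − 1 = 396 = 2^2 · 3^2 · 11.
Test candidates g = 2, 3, … against the prime factors q ∈ {2, 3, 11} of φ(397): g is a generator iff g^(396/q) ≢ 1 for every such q.
g = 2: 2^198 ≡ 396; 2^132 ≡ 1 — hits 1, so not a primitive root.
g = 3: 3^198 ≡ 1 — hits 1, so not a primitive root.
g = 4: 4^198 ≡ 1 — hits 1, so not a primitive root.
g = 5: 5^198 ≡ 396; 5^132 ≡ 362; 5^36 ≡ 290 — none is 1, so 5 is a primitive root.
The smallest primitive root modulo 397 is 5.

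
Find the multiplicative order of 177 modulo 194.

96

By Lagrange's theorem, ord_194(177) divides φ(194) = φ(2)·φ(97) = 1·96 = 96 = 2^5 · 3.
Divisors of 96: 1, 2, 3, 4, 6, 8, 12, 16, 24, 32, 48, 96.
Compute 177^d (mod 194) for the divisors d until we hit 1:
177^1 ≡ 177 (mod 194)
177^2 ≡ 95 (mod 194)
177^3 ≡ 131 (mod 194)
177^4 ≡ 101 (mod 194)
177^6 ≡ 89 (mod 194)
177^8 ≡ 113 (mod 194)
177^12 ≡ 161 (mod 194)
177^16 ≡ 159 (mod 194)
177^24 ≡ 119 (mod 194)
177^32 ≡ 61 (mod 194)
177^48 ≡ 193 (mod 194)
177^96 ≡ 1 (mod 194) ✓
Therefore the multiplicative order of 177 modulo 194 is 96.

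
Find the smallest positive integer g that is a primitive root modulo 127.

φ(127) = 127 − 1 = 126 = 2 · 3^2 · 7.
Test candidates g = 2, 3, … against the prime factors q ∈ {2, 3, 7} of φ(127): g is a generator iff g^(126/q) ≢ 1 for every such q.
g = 2: 2^63 ≡ 1 — hits 1, so not a primitive root.
g = 3: 3^63 ≡ 126; 3^42 ≡ 107; 3^18 ≡ 4 — none is 1, so 3 is a primitive root.
So 3 is the smallest generator of (Z/127Z)^×.

3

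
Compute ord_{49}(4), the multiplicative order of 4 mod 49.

21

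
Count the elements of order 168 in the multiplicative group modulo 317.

φ(317) = 317 − 1 = 316 = 2^2 · 79.
In a cyclic group of order 316, there are φ(d) elements of order d for each divisor d of 316, and zero for non-divisors.
168 does not divide 316, so no element of (Z/317Z)^× has order 168.

0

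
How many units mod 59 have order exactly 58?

28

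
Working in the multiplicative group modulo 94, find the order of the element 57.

By Lagrange's theorem, ord_94(57) divides φ(94) = φ(2)·φ(47) = 1·46 = 46 = 2 · 23.
Divisors of 46: 1, 2, 23, 46.
Test each divisor d:
57^1 ≡ 57 (mod 94)
57^2 ≡ 53 (mod 94)
57^23 ≡ 93 (mod 94)
57^46 ≡ 1 (mod 94) ✓
The smallest such exponent is 46, so the order of 57 is 46.

46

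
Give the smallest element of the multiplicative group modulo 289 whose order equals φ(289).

3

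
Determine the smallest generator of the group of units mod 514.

φ(514) = φ(2)·φ(257) = 1·256 = 256 = 2^8.
Test candidates g = 2, 3, … against the prime factors q ∈ {2} of φ(514): g is a generator iff g^(256/q) ≢ 1 for every such q.
g = 2: gcd(2, 514) = 2 > 1, not a unit — skip.
g = 3: 3^128 ≡ 513 — none is 1, so 3 is a primitive root.
So 3 is the smallest generator of (Z/514Z)^×.

3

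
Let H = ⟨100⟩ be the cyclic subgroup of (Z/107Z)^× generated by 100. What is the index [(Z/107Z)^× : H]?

2

By Lagrange's theorem, ord_107(100) divides φ(107) = 107 − 1 = 106 = 2 · 53.
Divisors of 106: 1, 2, 53, 106.
Test each divisor d:
100^1 ≡ 100 (mod 107)
100^2 ≡ 49 (mod 107)
100^53 ≡ 1 (mod 107) ✓
So ord_107(100) = 53, hence |⟨100⟩| = 53.
Index = |(Z/107Z)^×| / |⟨100⟩| = 106 / 53 = 2.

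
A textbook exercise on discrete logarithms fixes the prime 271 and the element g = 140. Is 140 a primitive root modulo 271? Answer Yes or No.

No

φ(271) = 271 − 1 = 270 = 2 · 3^3 · 5.
140 is a primitive root mod 271 iff 140^(φ(271)/q) ≢ 1 for every prime q | φ(271), i.e. q ∈ {2, 3, 5}.
140^135 ≡ 1 (mod 271)  [q = 2: ≡ 1 ✗]
140^90 ≡ 28 (mod 271)  [q = 3: ≢ 1 ✓]
140^54 ≡ 1 (mod 271)  [q = 5: ≡ 1 ✗]
Since 140^135 ≡ 1, the order of 140 divides 135 < 270, so 140 is not a primitive root.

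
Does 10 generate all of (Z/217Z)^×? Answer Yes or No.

217 = 7 · 31 is a product of two distinct odd primes, so (Z/217Z)^× ≅ (Z/7Z)^× × (Z/31Z)^× is not cyclic.
No primitive root modulo 217 exists; in particular 10 is not one.

No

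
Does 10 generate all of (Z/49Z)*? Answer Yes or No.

Yes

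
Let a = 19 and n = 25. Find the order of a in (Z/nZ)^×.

10

ord(19) | φ(25) = φ(5^2) = 5·(5−1) = 20 = 2^2 · 5.
Divisors of 20: 1, 2, 4, 5, 10, 20.
Compute 19^d (mod 25) for the divisors d until we hit 1:
19^1 ≡ 19 (mod 25)
19^2 ≡ 11 (mod 25)
19^4 ≡ 21 (mod 25)
19^5 ≡ 24 (mod 25)
19^10 ≡ 1 (mod 25) ✓
So ord_25(19) = 10.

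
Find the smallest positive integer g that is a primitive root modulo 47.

5

φ(47) = 47 − 1 = 46 = 2 · 23.
Test candidates g = 2, 3, … against the prime factors q ∈ {2, 23} of φ(47): g is a generator iff g^(46/q) ≢ 1 for every such q.
g = 2: 2^23 ≡ 1 — hits 1, so not a primitive root.
g = 3: 3^23 ≡ 1 — hits 1, so not a primitive root.
g = 4: 4^23 ≡ 1 — hits 1, so not a primitive root.
g = 5: 5^23 ≡ 46; 5^2 ≡ 25 — none is 1, so 5 is a primitive root.
The smallest primitive root modulo 47 is 5.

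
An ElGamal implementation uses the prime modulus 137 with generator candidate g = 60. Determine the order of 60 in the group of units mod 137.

17

By Lagrange's theorem, ord_137(60) divides φ(137) = 137 − 1 = 136 = 2^3 · 17.
Divisors of 136: 1, 2, 4, 8, 17, 34, 68, 136.
Check 60^d mod 137 for each divisor in increasing order:
60^1 ≡ 60
60^2 ≡ 38
60^4 ≡ 74
60^8 ≡ 133
60^17 ≡ 1
Hence ord(60) = 17.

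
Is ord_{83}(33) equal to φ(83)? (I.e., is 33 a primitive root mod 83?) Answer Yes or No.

No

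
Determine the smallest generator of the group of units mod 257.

3

φ(257) = 257 − 1 = 256 = 2^8.
Test candidates g = 2, 3, … against the prime factors q ∈ {2} of φ(257): g is a generator iff g^(256/q) ≢ 1 for every such q.
g = 2: 2^128 ≡ 1 — hits 1, so not a primitive root.
g = 3: 3^128 ≡ 256 — none is 1, so 3 is a primitive root.
The smallest primitive root modulo 257 is 3.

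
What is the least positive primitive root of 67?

2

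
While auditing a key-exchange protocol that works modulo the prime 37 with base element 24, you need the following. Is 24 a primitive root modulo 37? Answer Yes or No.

Yes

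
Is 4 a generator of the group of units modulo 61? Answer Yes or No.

No

φ(61) = 61 − 1 = 60 = 2^2 · 3 · 5.
It suffices to check that the order of 4 is not a proper divisor of 60: compute 4^(60/q) for q ∈ {2, 3, 5}.
4^30 ≡ 1 (mod 61)  [q = 2: ≡ 1 ✗]
4^20 ≡ 13 (mod 61)  [q = 3: ≢ 1 ✓]
4^12 ≡ 20 (mod 61)  [q = 5: ≢ 1 ✓]
The check at q = 2 fails, so 4 generates a proper subgroup.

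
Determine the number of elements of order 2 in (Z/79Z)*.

φ(79) = 79 − 1 = 78 = 2 · 3 · 13.
(Z/79Z)^× is cyclic (|G| = 78); a cyclic group of order m has exactly φ(d) elements of each order d | m, and none otherwise.
2 | 78, and φ(2) = 2 − 1 = 1.

1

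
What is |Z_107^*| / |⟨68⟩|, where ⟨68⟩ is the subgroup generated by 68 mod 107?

ord(68) | φ(107) = 107 − 1 = 106 = 2 · 53.
Divisors of 106: 1, 2, 53, 106.
Test each divisor d:
68^1 ≡ 68 (mod 107)
68^2 ≡ 23 (mod 107)
68^53 ≡ 106 (mod 107)
68^106 ≡ 1 (mod 107) ✓
The order of 68 is 106, so the subgroup it generates has 106 elements.
[(Z/107Z)^× : ⟨68⟩] = 106/106 = 1.

1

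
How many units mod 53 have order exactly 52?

24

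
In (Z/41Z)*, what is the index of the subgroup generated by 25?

By Lagrange's theorem, ord_41(25) divides φ(41) = 41 − 1 = 40 = 2^3 · 5.
Divisors of 40: 1, 2, 4, 5, 8, 10, 20, 40.
Evaluate successive powers at the divisors of 40:
25^1 ≡ 25 (mod 41)
25^2 ≡ 10 (mod 41)
25^4 ≡ 18 (mod 41)
25^5 ≡ 40 (mod 41)
25^8 ≡ 37 (mod 41)
25^10 ≡ 1 (mod 41) ✓
The order of 25 is 10, so the subgroup it generates has 10 elements.
The index is φ(41) / ord(25) = 40 / 10 = 4.

4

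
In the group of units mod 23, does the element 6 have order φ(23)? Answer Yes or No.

No

φ(23) = 23 − 1 = 22 = 2 · 11.
Test 6^(22/q) mod 23 for each prime factor q of 22:
6^11 ≡ 1 (mod 23)  [q = 2: ≡ 1 ✗]
6^2 ≡ 13 (mod 23)  [q = 11: ≢ 1 ✓]
The check at q = 2 fails, so 6 generates a proper subgroup.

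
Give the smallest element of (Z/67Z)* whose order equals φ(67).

2

φ(67) = 67 − 1 = 66 = 2 · 3 · 11.
Test candidates g = 2, 3, … against the prime factors q ∈ {2, 3, 11} of φ(67): g is a generator iff g^(66/q) ≢ 1 for every such q.
g = 2: 2^33 ≡ 66; 2^22 ≡ 37; 2^6 ≡ 64 — none is 1, so 2 is a primitive root.
So 2 is the smallest generator of (Z/67Z)^×.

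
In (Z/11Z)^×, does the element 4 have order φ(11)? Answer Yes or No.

No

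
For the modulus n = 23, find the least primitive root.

5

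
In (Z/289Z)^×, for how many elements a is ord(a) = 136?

φ(289) = φ(17^2) = 17·(17−1) = 272 = 2^4 · 17.
Since (Z/289Z)^× is cyclic of order 272, the number of elements of order d is φ(d) when d | 272 and 0 otherwise.
136 = 2^3 · 17 divides 272, and φ(136) = 64.

64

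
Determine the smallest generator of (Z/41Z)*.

φ(41) = 41 − 1 = 40 = 2^3 · 5.
Test candidates g = 2, 3, … against the prime factors q ∈ {2, 5} of φ(41): g is a generator iff g^(40/q) ≢ 1 for every such q.
g = 2: 2^20 ≡ 1 — hits 1, so not a primitive root.
g = 3: 3^20 ≡ 40; 3^8 ≡ 1 — hits 1, so not a primitive root.
g = 4: 4^20 ≡ 1 — hits 1, so not a primitive root.
g = 5: 5^20 ≡ 1 — hits 1, so not a primitive root.
g = 6: 6^20 ≡ 40; 6^8 ≡ 10 — none is 1, so 6 is a primitive root.
Hence the least primitive root of 41 is 6.

6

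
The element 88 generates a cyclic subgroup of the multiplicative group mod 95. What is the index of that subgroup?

By Lagrange's theorem, ord_95(88) divides φ(95) = φ(5·19) = (5−1)·(19−1) = 4·18 = 72 = 2^3 · 3^2.
Divisors of 72: 1, 2, 3, 4, 6, 8, 9, 12, 18, 24, 36, 72.
Test each divisor d:
88^1 ≡ 88
88^2 ≡ 49
88^3 ≡ 37
88^4 ≡ 26
88^6 ≡ 39
88^8 ≡ 11
88^9 ≡ 18
88^12 ≡ 1
The order of 88 is 12, so the subgroup it generates has 12 elements.
[(Z/95Z)^× : ⟨88⟩] = 72/12 = 6.

6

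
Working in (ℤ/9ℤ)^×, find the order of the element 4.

3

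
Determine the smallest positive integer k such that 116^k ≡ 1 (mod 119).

Since 116 ∈ (Z/119Z)^×, its order divides φ(119) = φ(7·17) = (7−1)·(17−1) = 6·16 = 96 = 2^5 · 3.
Divisors of 96: 1, 2, 3, 4, 6, 8, 12, 16, 24, 32, 48, 96.
Check 116^d mod 119 for each divisor in increasing order:
116^1 ≡ 116
116^2 ≡ 9
116^3 ≡ 92
116^4 ≡ 81
116^6 ≡ 15
116^8 ≡ 16
116^12 ≡ 106
116^16 ≡ 18
116^24 ≡ 50
116^32 ≡ 86
116^48 ≡ 1
Therefore the multiplicative order of 116 modulo 119 is 48.

48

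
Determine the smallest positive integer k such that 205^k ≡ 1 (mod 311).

310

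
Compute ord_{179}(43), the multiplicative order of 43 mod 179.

89

Since 43 ∈ (Z/179Z)^×, its order divides φ(179) = 179 − 1 = 178 = 2 · 89.
Divisors of 178: 1, 2, 89, 178.
Evaluate successive powers at the divisors of 178:
43^1 ≡ 43
43^2 ≡ 59
43^89 ≡ 1
Therefore the multiplicative order of 43 modulo 179 is 89.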